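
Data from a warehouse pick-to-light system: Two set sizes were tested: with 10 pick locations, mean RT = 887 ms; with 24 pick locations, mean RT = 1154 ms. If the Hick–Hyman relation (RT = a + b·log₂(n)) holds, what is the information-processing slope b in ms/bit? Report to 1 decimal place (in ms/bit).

211.4 ms/bit

Slope: b = (1154 − 887) / (log₂ 24 − log₂ 10) = 267/1.2630 = 211.396 ms/bit.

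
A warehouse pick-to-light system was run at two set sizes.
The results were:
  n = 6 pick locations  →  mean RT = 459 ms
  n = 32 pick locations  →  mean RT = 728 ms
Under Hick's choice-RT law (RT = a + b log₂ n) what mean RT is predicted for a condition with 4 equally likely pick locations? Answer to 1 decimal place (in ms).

RT is linear in log₂ n, so two points fix the line:
  b = (728 − 459) / (log₂ 32 − log₂ 6) = 269 / (5 − 2.5850) = 111.385 ms/bit
  a = 459 − 111.385 × 2.5850 = 171.073 ms
Then RT(4) = 171.073 + 111.385 × log₂ 4 = 171.073 + 111.385 × 2 ≈ 393.844 ms.

393.8 ms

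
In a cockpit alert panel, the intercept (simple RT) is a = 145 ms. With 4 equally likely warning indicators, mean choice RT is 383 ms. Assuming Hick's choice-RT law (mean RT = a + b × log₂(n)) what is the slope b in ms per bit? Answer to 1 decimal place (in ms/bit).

119.0 ms/bit

4 alternatives carry log₂ 4 = 2 bits; the choice cost is 383 − 145 = 238 ms, so b = 238/2 = 119.000 ms/bit.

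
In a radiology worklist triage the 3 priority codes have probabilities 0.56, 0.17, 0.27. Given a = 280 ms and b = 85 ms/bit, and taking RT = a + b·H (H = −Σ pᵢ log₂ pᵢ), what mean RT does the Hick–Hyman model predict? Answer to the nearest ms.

H = 0.56·log₂(1/0.56) + 0.17·log₂(1/0.17) + 0.27·log₂(1/0.27) = 1.4130 bits.
RT = 280 + 85 × 1.4130 = 400.11 ms.

400 ms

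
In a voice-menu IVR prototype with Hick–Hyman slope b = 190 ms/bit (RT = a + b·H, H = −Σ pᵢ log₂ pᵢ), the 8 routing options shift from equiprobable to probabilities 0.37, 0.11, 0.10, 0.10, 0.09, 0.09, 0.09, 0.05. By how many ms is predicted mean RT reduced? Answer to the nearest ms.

57 ms

The RT saving is b·ΔH. Equiprobable H₀ = log₂(8) = 3.0000 bits; with the given probabilities H = 2.6995 bits.
b·(H₀ − H) = 190 × (3.0000 − 2.6995) = 57.10 ms.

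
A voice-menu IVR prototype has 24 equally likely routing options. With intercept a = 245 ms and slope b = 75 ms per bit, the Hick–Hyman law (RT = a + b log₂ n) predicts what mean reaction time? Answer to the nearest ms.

589 ms

log₂(24) = 4.5850 bits, so RT = 245 + 75 × 4.5850 ≈ 588.872 ms.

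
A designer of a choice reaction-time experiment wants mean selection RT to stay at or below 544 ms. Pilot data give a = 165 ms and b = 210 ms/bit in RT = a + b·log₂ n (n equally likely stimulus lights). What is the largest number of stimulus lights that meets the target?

Information budget: (544 − 165)/210 = 1.8048 bits, so n ≤ 2^1.8048 = 3.494 → at most 3.

3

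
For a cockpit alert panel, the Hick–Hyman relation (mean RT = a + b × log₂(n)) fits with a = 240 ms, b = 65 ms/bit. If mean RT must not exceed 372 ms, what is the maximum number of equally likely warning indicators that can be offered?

4

Set 240 + 65·log₂ n ≤ 372 → log₂ n ≤ (372 − 240)/65 = 2.0308.
So n ≤ 2^2.0308 = 4.086; the largest integer n is 4.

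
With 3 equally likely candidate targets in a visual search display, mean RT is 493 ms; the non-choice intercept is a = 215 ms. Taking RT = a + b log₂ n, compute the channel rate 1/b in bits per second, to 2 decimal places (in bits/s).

5.70 bits/s

b = (493 − 215)/log₂ 3 = 278/1.5850 = 175.398 ms per bit = 0.17540 s/bit; the reciprocal is 5.701 bits/s.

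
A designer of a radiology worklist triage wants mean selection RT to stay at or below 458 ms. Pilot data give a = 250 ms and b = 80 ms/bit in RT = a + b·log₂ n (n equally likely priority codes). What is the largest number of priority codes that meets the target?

6

Information budget: (458 − 250)/80 = 2.6000 bits, so n ≤ 2^2.6000 = 6.063 → at most 6.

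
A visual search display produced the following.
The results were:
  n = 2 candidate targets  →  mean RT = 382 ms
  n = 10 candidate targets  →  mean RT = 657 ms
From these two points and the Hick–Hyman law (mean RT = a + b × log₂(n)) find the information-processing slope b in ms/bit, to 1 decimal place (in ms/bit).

118.4 ms/bit

The slope on a log₂ axis is (657 − 382) / (3.3219 − 1) = 118.436 ms/bit.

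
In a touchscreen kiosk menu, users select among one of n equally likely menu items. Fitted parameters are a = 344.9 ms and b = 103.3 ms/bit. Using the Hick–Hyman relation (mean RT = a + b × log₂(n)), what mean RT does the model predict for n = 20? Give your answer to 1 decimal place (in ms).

791.4 ms

log₂(20) = 4.3219 bits, so RT = 344.9 + 103.3 × 4.3219 ≈ 791.355 ms.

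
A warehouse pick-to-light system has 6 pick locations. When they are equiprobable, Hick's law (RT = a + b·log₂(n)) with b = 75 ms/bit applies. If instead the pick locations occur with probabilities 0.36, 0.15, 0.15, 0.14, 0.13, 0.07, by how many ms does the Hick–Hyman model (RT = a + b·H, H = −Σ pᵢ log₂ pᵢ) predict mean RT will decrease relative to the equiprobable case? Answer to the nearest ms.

Equiprobable entropy H₀ = log₂ 6 = 2.5850 bits.
Skewed entropy H = −Σ pᵢ log₂ pᵢ = 2.4000 bits.
ΔRT = b·(H₀ − H) = 75 × 0.1849 = 13.87 ms.

14 ms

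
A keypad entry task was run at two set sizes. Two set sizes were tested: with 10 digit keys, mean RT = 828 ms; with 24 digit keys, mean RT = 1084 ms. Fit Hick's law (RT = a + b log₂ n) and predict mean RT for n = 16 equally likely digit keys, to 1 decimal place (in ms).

965.4 ms

Fit slope and intercept:
  b = (1084 − 828) / (log₂ 24 − log₂ 10) = 256 / (4.5850 − 3.3219) = 202.686 ms/bit
  a = 828 − 202.686 × 3.3219 = 154.690 ms
Then RT(16) = 154.690 + 202.686 × log₂ 16 = 154.690 + 202.686 × 4 ≈ 965.436 ms.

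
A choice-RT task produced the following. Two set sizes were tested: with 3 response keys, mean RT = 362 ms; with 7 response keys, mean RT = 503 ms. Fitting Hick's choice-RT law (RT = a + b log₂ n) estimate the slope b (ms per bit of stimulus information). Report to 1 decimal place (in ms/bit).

115.3 ms/bit

The slope on a log₂ axis is (503 − 362) / (2.8074 − 1.5850) = 115.348 ms/bit.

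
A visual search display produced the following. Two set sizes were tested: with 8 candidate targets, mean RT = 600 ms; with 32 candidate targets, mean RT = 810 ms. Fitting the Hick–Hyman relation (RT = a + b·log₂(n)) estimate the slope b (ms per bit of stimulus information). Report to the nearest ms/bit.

105 ms/bit

b = (RT₂ − RT₁)/(log₂ n₂ − log₂ n₁) = (810 − 600)/(5 − 3) = 105 ms/bit.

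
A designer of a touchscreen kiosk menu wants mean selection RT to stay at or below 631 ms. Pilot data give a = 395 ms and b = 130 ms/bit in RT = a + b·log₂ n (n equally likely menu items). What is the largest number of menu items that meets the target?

Set 395 + 130·log₂ n ≤ 631 → log₂ n ≤ (631 − 395)/130 = 1.8154.
So n ≤ 2^1.8154 = 3.520; the largest integer n is 3.

3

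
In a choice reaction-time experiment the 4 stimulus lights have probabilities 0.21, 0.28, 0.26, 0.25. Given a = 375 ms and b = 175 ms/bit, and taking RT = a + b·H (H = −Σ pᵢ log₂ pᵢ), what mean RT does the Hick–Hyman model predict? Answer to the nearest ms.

Entropy contributions −pᵢ log₂ pᵢ: 0.4728, 0.5142, 0.5053, 0.5000; sum H = 1.9923 bits.
RT = a + bH = 375 + 175·1.9923 = 723.66 ms.

724 ms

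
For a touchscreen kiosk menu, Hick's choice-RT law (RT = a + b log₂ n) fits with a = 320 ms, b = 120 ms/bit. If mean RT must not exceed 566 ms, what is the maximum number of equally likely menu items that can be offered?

120·log₂ n ≤ 566 − 320 = 246, giving log₂ n ≤ 2.0500 and n ≤ 4.141. The largest whole number is 4.

4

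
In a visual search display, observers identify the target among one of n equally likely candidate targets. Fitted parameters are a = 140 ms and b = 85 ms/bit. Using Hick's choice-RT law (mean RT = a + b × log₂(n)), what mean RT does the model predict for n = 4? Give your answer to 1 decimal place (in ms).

310.0 ms

log₂(4) = 2 bits, so RT = 140 + 85 × 2 ≈ 310.000 ms.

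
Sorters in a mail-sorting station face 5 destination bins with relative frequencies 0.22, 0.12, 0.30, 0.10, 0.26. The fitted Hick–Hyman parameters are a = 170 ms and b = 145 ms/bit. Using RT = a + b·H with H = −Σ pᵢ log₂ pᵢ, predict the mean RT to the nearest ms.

H = 0.22·log₂(1/0.22) + 0.12·log₂(1/0.12) + 0.30·log₂(1/0.30) + 0.10·log₂(1/0.10) + 0.26·log₂(1/0.26) = 2.2062 bits.
RT = 170 + 145 × 2.2062 = 489.90 ms.

490 ms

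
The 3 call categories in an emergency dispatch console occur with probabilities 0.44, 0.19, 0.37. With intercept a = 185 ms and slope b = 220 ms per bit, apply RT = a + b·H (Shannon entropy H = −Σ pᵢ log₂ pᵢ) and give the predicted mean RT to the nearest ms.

517 ms

Entropy contributions −pᵢ log₂ pᵢ: 0.5211, 0.4552, 0.5307; sum H = 1.5071 bits.
RT = a + bH = 185 + 220·1.5071 = 516.56 ms.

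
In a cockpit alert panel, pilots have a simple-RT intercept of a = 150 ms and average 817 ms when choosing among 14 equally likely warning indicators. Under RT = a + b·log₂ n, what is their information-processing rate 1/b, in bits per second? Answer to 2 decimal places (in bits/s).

b = (817 − 150)/log₂ 14 = 667/3.8074 = 175.187 ms per bit = 0.17519 s/bit; the reciprocal is 5.708 bits/s.

5.71 bits/s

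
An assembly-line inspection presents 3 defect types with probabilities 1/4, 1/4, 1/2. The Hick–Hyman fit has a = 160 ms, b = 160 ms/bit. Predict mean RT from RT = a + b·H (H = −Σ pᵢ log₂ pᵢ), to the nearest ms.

Each term −pᵢ log₂ pᵢ: 0.25·2 + 0.25·2 + 0.5·1; summed, H = 1.500 bits.
Mean RT = a + bH = 160 + 160·1.500 = 400.00 ms.

400 ms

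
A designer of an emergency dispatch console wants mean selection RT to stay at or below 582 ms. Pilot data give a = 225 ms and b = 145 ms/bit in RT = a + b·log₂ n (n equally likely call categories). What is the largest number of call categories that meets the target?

5

Information budget: (582 − 225)/145 = 2.4621 bits, so n ≤ 2^2.4621 = 5.510 → at most 5.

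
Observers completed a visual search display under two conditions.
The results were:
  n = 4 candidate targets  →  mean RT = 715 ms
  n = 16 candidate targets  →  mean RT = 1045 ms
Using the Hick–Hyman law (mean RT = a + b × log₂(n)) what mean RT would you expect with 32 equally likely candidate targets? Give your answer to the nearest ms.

With log₂ n on the abscissa the relation is linear; from the two conditions:
  b = (1045 − 715) / (log₂ 16 − log₂ 4) = 330 / (4 − 2) = 165 ms/bit
  a = 715 − 165 × 2 = 385 ms
Then RT(32) = 385 + 165 × log₂ 32 = 385 + 165 × 5 ≈ 1210.000 ms.

1210 ms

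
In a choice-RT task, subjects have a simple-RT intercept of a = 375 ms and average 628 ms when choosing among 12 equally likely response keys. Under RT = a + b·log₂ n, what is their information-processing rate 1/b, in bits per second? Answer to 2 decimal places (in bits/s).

14.17 bits/s

Choice component = 628 − 375 = 253 ms over log₂(12) = 3.5850 bits.
b = 253 / 3.5850 = 70.573 ms/bit, so 1/b = 14.170 bits/s.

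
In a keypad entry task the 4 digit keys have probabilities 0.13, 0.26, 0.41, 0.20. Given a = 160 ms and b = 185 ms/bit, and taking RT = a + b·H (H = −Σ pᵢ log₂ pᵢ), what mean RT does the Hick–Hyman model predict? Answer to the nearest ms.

Entropy contributions −pᵢ log₂ pᵢ: 0.3826, 0.5053, 0.5274, 0.4644; sum H = 1.8797 bits.
RT = a + bH = 160 + 185·1.8797 = 507.75 ms.

508 ms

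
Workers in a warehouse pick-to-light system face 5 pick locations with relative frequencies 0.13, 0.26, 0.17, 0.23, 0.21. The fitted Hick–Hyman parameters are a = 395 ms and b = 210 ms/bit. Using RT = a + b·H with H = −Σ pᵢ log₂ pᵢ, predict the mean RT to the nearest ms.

874 ms

Entropy contributions −pᵢ log₂ pᵢ: 0.3826, 0.5053, 0.4346, 0.4877, 0.4728; sum H = 2.2830 bits.
RT = a + bH = 395 + 210·2.2830 = 874.43 ms.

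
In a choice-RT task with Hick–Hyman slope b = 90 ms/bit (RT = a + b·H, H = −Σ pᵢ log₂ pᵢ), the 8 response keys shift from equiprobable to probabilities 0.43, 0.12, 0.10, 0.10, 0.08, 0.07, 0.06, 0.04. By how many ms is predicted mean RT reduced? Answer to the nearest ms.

Equiprobable entropy H₀ = log₂ 8 = 3.0000 bits.
Skewed entropy H = −Σ pᵢ log₂ pᵢ = 2.5444 bits.
ΔRT = b·(H₀ − H) = 90 × 0.4556 = 41.01 ms.

41 ms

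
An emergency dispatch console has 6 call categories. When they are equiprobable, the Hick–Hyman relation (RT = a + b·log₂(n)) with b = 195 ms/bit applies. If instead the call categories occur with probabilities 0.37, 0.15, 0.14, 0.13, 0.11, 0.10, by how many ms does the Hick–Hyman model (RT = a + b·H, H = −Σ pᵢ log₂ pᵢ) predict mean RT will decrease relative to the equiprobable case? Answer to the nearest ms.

35 ms

Equiprobable entropy H₀ = log₂ 6 = 2.5850 bits.
Skewed entropy H = −Σ pᵢ log₂ pᵢ = 2.4035 bits.
ΔRT = b·(H₀ − H) = 195 × 0.1815 = 35.38 ms.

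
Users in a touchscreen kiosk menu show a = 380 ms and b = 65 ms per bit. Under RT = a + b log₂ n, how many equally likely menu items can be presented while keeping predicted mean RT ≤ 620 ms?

12

Information budget: (620 − 380)/65 = 3.6923 bits, so n ≤ 2^3.6923 = 12.927 → at most 12.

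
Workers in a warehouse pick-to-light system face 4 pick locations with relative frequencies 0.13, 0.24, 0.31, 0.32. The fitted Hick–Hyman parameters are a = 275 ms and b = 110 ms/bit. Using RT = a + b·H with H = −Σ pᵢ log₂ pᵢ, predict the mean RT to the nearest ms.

H = 0.13·log₂(1/0.13) + 0.24·log₂(1/0.24) + 0.31·log₂(1/0.31) + 0.32·log₂(1/0.32) = 1.9266 bits.
RT = 275 + 110 × 1.9266 = 486.93 ms.

487 ms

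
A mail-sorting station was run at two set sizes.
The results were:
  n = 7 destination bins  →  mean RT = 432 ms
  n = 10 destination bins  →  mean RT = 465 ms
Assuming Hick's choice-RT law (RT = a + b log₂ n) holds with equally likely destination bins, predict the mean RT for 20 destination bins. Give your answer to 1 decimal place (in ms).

529.1 ms

With log₂ n on the abscissa the relation is linear; from the two conditions:
  b = (465 − 432) / (log₂ 10 − log₂ 7) = 33 / (3.3219 − 2.8074) = 64.131 ms/bit
  a = 432 − 64.131 × 2.8074 = 251.962 ms
Then RT(20) = 251.962 + 64.131 × log₂ 20 = 251.962 + 64.131 × 4.3219 ≈ 529.131 ms.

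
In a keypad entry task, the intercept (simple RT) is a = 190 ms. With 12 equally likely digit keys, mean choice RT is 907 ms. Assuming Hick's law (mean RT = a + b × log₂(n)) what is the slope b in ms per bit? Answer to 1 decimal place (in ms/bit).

log₂(12) = 3.5850 bits.
b = (RT − a)/log₂ n = (907 − 190) / 3.5850 = 200.002 ms/bit.

200.0 ms/bit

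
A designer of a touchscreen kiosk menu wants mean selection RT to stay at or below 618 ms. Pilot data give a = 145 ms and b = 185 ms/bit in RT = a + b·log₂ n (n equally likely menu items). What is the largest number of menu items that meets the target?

185·log₂ n ≤ 618 − 145 = 473, giving log₂ n ≤ 2.5568 and n ≤ 5.884. The largest whole number is 5.

5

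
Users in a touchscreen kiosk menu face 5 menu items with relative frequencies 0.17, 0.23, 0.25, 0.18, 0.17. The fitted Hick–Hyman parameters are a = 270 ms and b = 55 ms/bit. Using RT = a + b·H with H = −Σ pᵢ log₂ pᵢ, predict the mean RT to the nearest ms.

Entropy contributions −pᵢ log₂ pᵢ: 0.4346, 0.4877, 0.5000, 0.4453, 0.4346; sum H = 2.3021 bits.
RT = a + bH = 270 + 55·2.3021 = 396.62 ms.

397 ms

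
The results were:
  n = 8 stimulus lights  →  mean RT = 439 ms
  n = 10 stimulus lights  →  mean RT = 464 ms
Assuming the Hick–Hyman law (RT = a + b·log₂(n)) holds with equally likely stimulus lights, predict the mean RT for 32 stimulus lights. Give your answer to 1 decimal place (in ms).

594.3 ms

With log₂ n on the abscissa the relation is linear; from the two conditions:
  b = (464 − 439) / (log₂ 10 − log₂ 8) = 25 / (3.3219 − 3) = 77.657 ms/bit
  a = 439 − 77.657 × 3 = 206.029 ms
Then RT(32) = 206.029 + 77.657 × log₂ 32 = 206.029 + 77.657 × 5 ≈ 594.314 ms.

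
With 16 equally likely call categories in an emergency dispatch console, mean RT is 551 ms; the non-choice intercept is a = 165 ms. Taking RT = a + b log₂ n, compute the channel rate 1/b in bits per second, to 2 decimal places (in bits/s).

b = (551 − 165)/log₂ 16 = 386/4 = 96.500 ms per bit = 0.09650 s/bit; the reciprocal is 10.363 bits/s.

10.36 bits/s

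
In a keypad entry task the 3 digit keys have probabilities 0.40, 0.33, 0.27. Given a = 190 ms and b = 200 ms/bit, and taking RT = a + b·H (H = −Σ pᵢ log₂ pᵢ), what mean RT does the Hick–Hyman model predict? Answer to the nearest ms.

H = 0.40·log₂(1/0.40) + 0.33·log₂(1/0.33) + 0.27·log₂(1/0.27) = 1.5666 bits.
RT = 190 + 200 × 1.5666 = 503.32 ms.

503 ms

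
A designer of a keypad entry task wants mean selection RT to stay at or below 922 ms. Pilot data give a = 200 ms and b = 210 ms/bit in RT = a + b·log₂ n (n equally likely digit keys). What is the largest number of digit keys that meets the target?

210·log₂ n ≤ 922 − 200 = 722, giving log₂ n ≤ 3.4381 and n ≤ 10.839. The largest whole number is 10.

10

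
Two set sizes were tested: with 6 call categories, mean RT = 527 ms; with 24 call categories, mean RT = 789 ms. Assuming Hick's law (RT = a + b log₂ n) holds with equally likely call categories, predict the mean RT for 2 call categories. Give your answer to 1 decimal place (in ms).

319.4 ms

Solve the two-equation system in a and b:
  b = (789 − 527) / (log₂ 24 − log₂ 6) = 262 / (4.5850 − 2.5850) = 131.000 ms/bit
  a = 527 − 131.000 × 2.5850 = 188.370 ms
Then RT(2) = 188.370 + 131.000 × log₂ 2 = 188.370 + 131.000 × 1 ≈ 319.370 ms.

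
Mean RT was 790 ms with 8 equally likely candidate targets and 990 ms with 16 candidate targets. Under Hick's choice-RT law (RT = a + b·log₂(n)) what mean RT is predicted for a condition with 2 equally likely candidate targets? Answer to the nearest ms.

RT is linear in log₂ n, so two points fix the line:
  b = (990 − 790) / (log₂ 16 − log₂ 8) = 200 / (4 − 3) = 200 ms/bit
  a = 790 − 200 × 3 = 190 ms
Then RT(2) = 190 + 200 × log₂ 2 = 190 + 200 × 1 ≈ 390.000 ms.

390 ms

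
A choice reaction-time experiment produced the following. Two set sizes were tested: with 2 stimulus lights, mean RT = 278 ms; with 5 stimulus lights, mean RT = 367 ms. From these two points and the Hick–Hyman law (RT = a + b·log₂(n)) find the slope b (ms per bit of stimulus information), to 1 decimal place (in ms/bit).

b = (RT₂ − RT₁)/(log₂ n₂ − log₂ n₁) = (367 − 278)/(2.3219 − 1) = 67.326 ms/bit.

67.3 ms/bit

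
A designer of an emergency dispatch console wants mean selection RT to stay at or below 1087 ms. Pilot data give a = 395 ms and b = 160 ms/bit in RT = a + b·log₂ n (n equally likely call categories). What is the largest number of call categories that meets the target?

Information budget: (1087 − 395)/160 = 4.3250 bits, so n ≤ 2^4.3250 = 20.043 → at most 20.

20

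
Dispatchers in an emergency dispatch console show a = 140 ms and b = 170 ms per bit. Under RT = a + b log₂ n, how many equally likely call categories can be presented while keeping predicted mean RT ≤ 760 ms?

Information budget: (760 − 140)/170 = 3.6471 bits, so n ≤ 2^3.6471 = 12.528 → at most 12.

12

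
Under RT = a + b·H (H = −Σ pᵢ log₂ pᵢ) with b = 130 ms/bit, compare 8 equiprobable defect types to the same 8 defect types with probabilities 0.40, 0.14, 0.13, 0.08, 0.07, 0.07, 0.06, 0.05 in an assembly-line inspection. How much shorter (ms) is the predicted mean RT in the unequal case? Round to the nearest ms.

Equiprobable entropy H₀ = log₂ 8 = 3.0000 bits.
Skewed entropy H = −Σ pᵢ log₂ pᵢ = 2.5968 bits.
ΔRT = b·(H₀ − H) = 130 × 0.4032 = 52.42 ms.

52 ms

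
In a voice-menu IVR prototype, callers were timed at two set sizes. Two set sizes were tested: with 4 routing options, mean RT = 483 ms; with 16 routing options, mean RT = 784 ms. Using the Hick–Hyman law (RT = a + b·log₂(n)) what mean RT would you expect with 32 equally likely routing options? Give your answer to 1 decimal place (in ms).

934.5 ms

With log₂ n on the abscissa the relation is linear; from the two conditions:
  b = (784 − 483) / (log₂ 16 − log₂ 4) = 301 / (4 − 2) = 150.500 ms/bit
  a = 483 − 150.500 × 2 = 182.000 ms
Then RT(32) = 182.000 + 150.500 × log₂ 32 = 182.000 + 150.500 × 5 ≈ 934.500 ms.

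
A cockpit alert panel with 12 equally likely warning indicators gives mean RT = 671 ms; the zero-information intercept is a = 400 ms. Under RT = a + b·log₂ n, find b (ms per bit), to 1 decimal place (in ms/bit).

12 alternatives carry log₂ 12 = 3.5850 bits; the choice cost is 671 − 400 = 271 ms, so b = 271/3.5850 = 75.594 ms/bit.

75.6 ms/bit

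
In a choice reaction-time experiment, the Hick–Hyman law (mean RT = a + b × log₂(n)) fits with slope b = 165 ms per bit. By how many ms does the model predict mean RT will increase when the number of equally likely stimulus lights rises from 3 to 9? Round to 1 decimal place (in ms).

The intercept a cancels: ΔRT = b·(log₂ n₂ − log₂ n₁) = b·log₂(n₂/n₁).
log₂(9) − log₂(3) = 3.1699 − 1.5850 = 1.5850.
ΔRT = 165 × 1.5850 = 261.519 ms.

261.5 ms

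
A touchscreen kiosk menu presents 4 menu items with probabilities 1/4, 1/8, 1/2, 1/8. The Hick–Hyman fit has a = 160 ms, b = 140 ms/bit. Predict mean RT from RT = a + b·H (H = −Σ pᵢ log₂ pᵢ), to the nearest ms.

H = −Σ pᵢ log₂ pᵢ = 0.25·2 + 0.125·3 + 0.5·1 + 0.125·3 = 1.750 bits.
RT = 160 + 140 × 1.750 = 405.00 ms.

405 ms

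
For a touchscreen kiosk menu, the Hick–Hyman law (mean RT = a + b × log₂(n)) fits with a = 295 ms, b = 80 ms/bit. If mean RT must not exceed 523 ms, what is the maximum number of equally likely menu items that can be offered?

80·log₂ n ≤ 523 − 295 = 228, giving log₂ n ≤ 2.8500 and n ≤ 7.210. The largest whole number is 7.

7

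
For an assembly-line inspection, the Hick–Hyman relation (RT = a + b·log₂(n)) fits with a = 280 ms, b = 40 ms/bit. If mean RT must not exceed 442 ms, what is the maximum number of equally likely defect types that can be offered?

16

Set 280 + 40·log₂ n ≤ 442 → log₂ n ≤ (442 − 280)/40 = 4.0500.
So n ≤ 2^4.0500 = 16.564; the largest integer n is 16.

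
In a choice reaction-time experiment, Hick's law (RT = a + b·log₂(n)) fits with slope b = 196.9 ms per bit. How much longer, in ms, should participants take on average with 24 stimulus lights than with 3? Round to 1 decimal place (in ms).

590.7 ms

ΔRT = (a + b log₂ n₂) − (a + b log₂ n₁) = b·(log₂ n₂ − log₂ n₁).
log₂(24) − log₂(3) = log₂(24/3) = log₂(8) = 3.
ΔRT = 196.9 × 3.0000 = 590.700 ms.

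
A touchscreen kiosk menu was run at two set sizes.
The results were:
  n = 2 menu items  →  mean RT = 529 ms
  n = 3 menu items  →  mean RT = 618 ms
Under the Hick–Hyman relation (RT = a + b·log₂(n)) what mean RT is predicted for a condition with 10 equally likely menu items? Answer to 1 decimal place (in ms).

882.3 ms

RT is linear in log₂ n, so two points fix the line:
  b = (618 − 529) / (log₂ 3 − log₂ 2) = 89 / (1.5850 − 1) = 152.147 ms/bit
  a = 529 − 152.147 × 1 = 376.853 ms
Then RT(10) = 376.853 + 152.147 × log₂ 10 = 376.853 + 152.147 × 3.3219 ≈ 882.273 ms.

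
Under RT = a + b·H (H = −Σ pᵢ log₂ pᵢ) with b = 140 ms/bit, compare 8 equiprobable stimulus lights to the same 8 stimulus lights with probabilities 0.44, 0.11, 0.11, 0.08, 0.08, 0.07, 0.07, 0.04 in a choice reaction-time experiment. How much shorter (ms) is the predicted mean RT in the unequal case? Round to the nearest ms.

66 ms

Equiprobable entropy H₀ = log₂ 8 = 3.0000 bits.
Skewed entropy H = −Σ pᵢ log₂ pᵢ = 2.5276 bits.
ΔRT = b·(H₀ − H) = 140 × 0.4724 = 66.14 ms.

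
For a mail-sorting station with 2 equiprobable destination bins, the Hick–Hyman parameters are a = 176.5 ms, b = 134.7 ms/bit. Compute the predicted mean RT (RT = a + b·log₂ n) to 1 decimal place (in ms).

log₂(2) = 1 bits, so RT = 176.5 + 134.7 × 1 ≈ 311.200 ms.

311.2 ms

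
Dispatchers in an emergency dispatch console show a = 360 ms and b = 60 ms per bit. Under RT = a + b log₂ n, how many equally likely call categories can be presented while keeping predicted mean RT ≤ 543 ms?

8

60·log₂ n ≤ 543 − 360 = 183, giving log₂ n ≤ 3.0500 and n ≤ 8.282. The largest whole number is 8.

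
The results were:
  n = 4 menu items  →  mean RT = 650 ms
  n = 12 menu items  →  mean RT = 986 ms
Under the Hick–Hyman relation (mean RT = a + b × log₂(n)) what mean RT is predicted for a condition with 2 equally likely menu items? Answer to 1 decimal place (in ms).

Fit slope and intercept:
  b = (986 − 650) / (log₂ 12 − log₂ 4) = 336 / (3.5850 − 2) = 211.992 ms/bit
  a = 650 − 211.992 × 2 = 226.015 ms
Then RT(2) = 226.015 + 211.992 × log₂ 2 = 226.015 + 211.992 × 1 ≈ 438.008 ms.

438.0 ms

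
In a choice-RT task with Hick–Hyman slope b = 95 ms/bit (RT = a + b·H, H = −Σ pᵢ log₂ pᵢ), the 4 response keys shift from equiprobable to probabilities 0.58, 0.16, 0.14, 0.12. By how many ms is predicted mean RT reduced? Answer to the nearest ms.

34 ms

Equiprobable entropy H₀ = log₂ 4 = 2.0000 bits.
Skewed entropy H = −Σ pᵢ log₂ pᵢ = 1.6430 bits.
ΔRT = b·(H₀ − H) = 95 × 0.3570 = 33.91 ms.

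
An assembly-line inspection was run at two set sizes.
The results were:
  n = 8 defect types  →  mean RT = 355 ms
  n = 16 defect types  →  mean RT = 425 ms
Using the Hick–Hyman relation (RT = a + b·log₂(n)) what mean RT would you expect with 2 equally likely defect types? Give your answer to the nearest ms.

215 ms

Fit slope and intercept:
  b = (425 − 355) / (log₂ 16 − log₂ 8) = 70 / (4 − 3) = 70 ms/bit
  a = 355 − 70 × 3 = 145 ms
Then RT(2) = 145 + 70 × log₂ 2 = 145 + 70 × 1 ≈ 215.000 ms.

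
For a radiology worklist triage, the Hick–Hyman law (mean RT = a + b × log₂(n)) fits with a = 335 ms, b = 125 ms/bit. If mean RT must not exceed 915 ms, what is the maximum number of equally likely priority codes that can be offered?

Set 335 + 125·log₂ n ≤ 915 → log₂ n ≤ (915 − 335)/125 = 4.6400.
So n ≤ 2^4.6400 = 24.933; the largest integer n is 24.

24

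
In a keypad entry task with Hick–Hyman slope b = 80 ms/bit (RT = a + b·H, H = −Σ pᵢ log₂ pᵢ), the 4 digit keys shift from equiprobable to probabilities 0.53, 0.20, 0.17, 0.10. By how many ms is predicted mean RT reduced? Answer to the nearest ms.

23 ms

Equiprobable entropy H₀ = log₂ 4 = 2.0000 bits.
Skewed entropy H = −Σ pᵢ log₂ pᵢ = 1.7166 bits.
ΔRT = b·(H₀ − H) = 80 × 0.2834 = 22.67 ms.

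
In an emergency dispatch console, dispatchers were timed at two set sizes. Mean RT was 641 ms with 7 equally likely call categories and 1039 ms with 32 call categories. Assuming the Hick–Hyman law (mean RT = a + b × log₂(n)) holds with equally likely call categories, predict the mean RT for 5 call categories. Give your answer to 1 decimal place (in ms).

Fit slope and intercept:
  b = (1039 − 641) / (log₂ 32 − log₂ 7) = 398 / (5 − 2.8074) = 181.516 ms/bit
  a = 641 − 181.516 × 2.8074 = 131.420 ms
Then RT(5) = 131.420 + 181.516 × log₂ 5 = 131.420 + 181.516 × 2.3219 ≈ 552.887 ms.

552.9 ms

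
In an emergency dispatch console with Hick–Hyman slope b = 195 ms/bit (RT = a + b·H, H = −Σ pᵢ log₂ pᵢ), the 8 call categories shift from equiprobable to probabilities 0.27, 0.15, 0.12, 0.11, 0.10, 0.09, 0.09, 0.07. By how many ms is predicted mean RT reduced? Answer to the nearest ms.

Equiprobable entropy H₀ = log₂ 8 = 3.0000 bits.
Skewed entropy H = −Σ pᵢ log₂ pᵢ = 2.8640 bits.
ΔRT = b·(H₀ − H) = 195 × 0.1360 = 26.52 ms.

27 ms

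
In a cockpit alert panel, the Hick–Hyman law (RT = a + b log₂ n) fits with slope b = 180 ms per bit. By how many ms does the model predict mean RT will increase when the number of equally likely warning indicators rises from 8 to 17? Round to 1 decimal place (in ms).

195.7 ms

ΔRT = (a + b log₂ n₂) − (a + b log₂ n₁) = b·(log₂ n₂ − log₂ n₁).
log₂(17) − log₂(8) = 4.0875 − 3 = 1.0875.
ΔRT = 180 × 1.0875 = 195.743 ms.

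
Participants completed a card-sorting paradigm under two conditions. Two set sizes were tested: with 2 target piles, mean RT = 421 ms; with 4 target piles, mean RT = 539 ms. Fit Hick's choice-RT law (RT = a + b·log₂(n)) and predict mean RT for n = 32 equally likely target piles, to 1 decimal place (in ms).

893.0 ms

Fit slope and intercept:
  b = (539 − 421) / (log₂ 4 − log₂ 2) = 118 / (2 − 1) = 118.000 ms/bit
  a = 421 − 118.000 × 1 = 303.000 ms
Then RT(32) = 303.000 + 118.000 × log₂ 32 = 303.000 + 118.000 × 5 ≈ 893.000 ms.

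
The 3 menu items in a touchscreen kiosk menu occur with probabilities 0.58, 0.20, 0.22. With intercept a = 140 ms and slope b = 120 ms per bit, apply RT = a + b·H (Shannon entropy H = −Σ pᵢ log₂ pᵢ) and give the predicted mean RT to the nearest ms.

Entropy contributions −pᵢ log₂ pᵢ: 0.4558, 0.4644, 0.4806; sum H = 1.4008 bits.
RT = a + bH = 140 + 120·1.4008 = 308.09 ms.

308 ms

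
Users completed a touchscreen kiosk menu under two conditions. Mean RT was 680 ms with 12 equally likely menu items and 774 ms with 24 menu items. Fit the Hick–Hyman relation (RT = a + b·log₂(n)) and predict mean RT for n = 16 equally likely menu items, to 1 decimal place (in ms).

719.0 ms

Fit slope and intercept:
  b = (774 − 680) / (log₂ 24 − log₂ 12) = 94 / (4.5850 − 3.5850) = 94.000 ms/bit
  a = 680 − 94.000 × 3.5850 = 343.014 ms
Then RT(16) = 343.014 + 94.000 × log₂ 16 = 343.014 + 94.000 × 4 ≈ 719.014 ms.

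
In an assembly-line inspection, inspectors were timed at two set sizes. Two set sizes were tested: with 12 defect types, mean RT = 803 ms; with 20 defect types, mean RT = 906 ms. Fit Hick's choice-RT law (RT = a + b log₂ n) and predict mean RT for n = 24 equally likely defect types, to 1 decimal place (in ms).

942.8 ms

Fit slope and intercept:
  b = (906 − 803) / (log₂ 20 − log₂ 12) = 103 / (4.3219 − 3.5850) = 139.762 ms/bit
  a = 803 − 139.762 × 3.5850 = 301.957 ms
Then RT(24) = 301.957 + 139.762 × log₂ 24 = 301.957 + 139.762 × 4.5850 ≈ 942.762 ms.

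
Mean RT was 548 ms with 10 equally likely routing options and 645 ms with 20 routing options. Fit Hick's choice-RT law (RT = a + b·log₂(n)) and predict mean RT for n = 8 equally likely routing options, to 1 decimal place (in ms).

516.8 ms

Solve the two-equation system in a and b:
  b = (645 − 548) / (log₂ 20 − log₂ 10) = 97 / (4.3219 − 3.3219) = 97.000 ms/bit
  a = 548 − 97.000 × 3.3219 = 225.773 ms
Then RT(8) = 225.773 + 97.000 × log₂ 8 = 225.773 + 97.000 × 3 ≈ 516.773 ms.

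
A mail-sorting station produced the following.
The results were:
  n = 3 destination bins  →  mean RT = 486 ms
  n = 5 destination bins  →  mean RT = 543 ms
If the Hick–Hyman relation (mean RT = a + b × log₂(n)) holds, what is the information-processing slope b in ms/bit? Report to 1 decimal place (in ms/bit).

77.3 ms/bit

Slope: b = (543 − 486) / (log₂ 5 − log₂ 3) = 57/0.7370 = 77.344 ms/bit.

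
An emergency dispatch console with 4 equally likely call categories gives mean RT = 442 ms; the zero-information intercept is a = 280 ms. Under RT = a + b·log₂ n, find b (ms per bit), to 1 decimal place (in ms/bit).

81.0 ms/bit

b = (442 − 280) / log₂(4) = 162 / 2 = 81.000 ms/bit.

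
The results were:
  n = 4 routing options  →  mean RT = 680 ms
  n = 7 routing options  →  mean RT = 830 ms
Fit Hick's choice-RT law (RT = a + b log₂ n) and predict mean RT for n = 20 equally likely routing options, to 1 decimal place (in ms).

1111.4 ms

Fit slope and intercept:
  b = (830 − 680) / (log₂ 7 − log₂ 4) = 150 / (2.8074 − 2) = 185.792 ms/bit
  a = 680 − 185.792 × 2 = 308.416 ms
Then RT(20) = 308.416 + 185.792 × log₂ 20 = 308.416 + 185.792 × 4.3219 ≈ 1111.395 ms.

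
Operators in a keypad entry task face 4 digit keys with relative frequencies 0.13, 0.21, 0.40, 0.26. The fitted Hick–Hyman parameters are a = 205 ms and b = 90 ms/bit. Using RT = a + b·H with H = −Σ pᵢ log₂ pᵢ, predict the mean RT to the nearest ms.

375 ms

H = 0.13·log₂(1/0.13) + 0.21·log₂(1/0.21) + 0.40·log₂(1/0.40) + 0.26·log₂(1/0.26) = 1.8895 bits.
RT = 205 + 90 × 1.8895 = 375.06 ms.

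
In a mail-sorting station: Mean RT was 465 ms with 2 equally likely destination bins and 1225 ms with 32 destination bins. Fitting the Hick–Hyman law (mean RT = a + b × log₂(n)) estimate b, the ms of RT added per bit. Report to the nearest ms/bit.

190 ms/bit

b = (RT₂ − RT₁)/(log₂ n₂ − log₂ n₁) = (1225 − 465)/(5 − 1) = 190 ms/bit.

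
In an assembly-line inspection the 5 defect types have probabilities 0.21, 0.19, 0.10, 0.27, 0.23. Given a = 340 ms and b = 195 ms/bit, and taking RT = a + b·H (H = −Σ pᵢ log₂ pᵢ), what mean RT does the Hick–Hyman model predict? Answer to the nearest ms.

Entropy contributions −pᵢ log₂ pᵢ: 0.4728, 0.4552, 0.3322, 0.5100, 0.4877; sum H = 2.2579 bits.
RT = a + bH = 340 + 195·2.2579 = 780.30 ms.

780 ms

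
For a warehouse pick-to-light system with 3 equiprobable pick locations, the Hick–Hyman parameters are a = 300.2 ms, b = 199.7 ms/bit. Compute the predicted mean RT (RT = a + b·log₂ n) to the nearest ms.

log₂(3) = 1.5850 bits, so RT = 300.2 + 199.7 × 1.5850 ≈ 616.717 ms.

617 ms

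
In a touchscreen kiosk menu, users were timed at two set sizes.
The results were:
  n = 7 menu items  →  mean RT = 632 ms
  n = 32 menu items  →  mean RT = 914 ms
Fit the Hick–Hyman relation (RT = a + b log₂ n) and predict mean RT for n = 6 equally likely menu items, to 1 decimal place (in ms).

RT is linear in log₂ n, so two points fix the line:
  b = (914 − 632) / (log₂ 32 − log₂ 7) = 282 / (5 − 2.8074) = 128.612 ms/bit
  a = 632 − 128.612 × 2.8074 = 270.941 ms
Then RT(6) = 270.941 + 128.612 × log₂ 6 = 270.941 + 128.612 × 2.5850 ≈ 603.398 ms.

603.4 ms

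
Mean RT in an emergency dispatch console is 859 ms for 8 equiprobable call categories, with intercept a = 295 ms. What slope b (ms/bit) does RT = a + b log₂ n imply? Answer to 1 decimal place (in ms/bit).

188.0 ms/bit

b = (859 − 295) / log₂(8) = 564 / 3 = 188.000 ms/bit.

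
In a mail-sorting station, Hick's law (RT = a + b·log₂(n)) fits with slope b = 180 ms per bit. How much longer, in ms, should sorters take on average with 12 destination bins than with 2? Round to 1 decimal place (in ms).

ΔRT = (a + b log₂ n₂) − (a + b log₂ n₁) = b·(log₂ n₂ − log₂ n₁).
log₂(12) − log₂(2) = 3.5850 − 1 = 2.5850.
ΔRT = 180 × 2.5850 = 465.293 ms.

465.3 ms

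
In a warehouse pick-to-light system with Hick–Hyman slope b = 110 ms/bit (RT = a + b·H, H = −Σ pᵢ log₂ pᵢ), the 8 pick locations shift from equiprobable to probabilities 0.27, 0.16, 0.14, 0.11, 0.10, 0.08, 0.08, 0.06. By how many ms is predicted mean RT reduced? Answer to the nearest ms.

18 ms

The RT saving is b·ΔH. Equiprobable H₀ = log₂(8) = 3.0000 bits; with the given probabilities H = 2.8392 bits.
b·(H₀ − H) = 110 × (3.0000 − 2.8392) = 17.69 ms.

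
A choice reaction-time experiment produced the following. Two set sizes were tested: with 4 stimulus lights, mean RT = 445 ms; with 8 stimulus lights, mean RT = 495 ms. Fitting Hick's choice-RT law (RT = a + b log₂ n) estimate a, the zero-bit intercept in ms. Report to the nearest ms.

The slope on a log₂ axis is (495 − 445) / (3 − 2) = 50 ms/bit.
a = RT₁ − b·log₂ n₁ = 445 − 50 × 2 = 345.000 ms.

345 ms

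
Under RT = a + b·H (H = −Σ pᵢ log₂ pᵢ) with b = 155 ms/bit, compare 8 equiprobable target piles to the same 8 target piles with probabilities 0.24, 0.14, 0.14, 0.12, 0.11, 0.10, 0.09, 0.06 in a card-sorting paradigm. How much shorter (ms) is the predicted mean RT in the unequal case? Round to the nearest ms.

16 ms

The RT saving is b·ΔH. Equiprobable H₀ = log₂(8) = 3.0000 bits; with the given probabilities H = 2.8941 bits.
b·(H₀ − H) = 155 × (3.0000 − 2.8941) = 16.42 ms.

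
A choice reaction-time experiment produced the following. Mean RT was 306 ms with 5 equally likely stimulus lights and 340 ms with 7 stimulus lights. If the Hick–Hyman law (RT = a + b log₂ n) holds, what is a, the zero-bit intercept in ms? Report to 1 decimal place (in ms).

The slope on a log₂ axis is (340 − 306) / (2.8074 − 2.3219) = 70.041 ms/bit.
a = RT₁ − b·log₂ n₁ = 306 − 70.041 × 2.3219 = 143.369 ms.

143.4 ms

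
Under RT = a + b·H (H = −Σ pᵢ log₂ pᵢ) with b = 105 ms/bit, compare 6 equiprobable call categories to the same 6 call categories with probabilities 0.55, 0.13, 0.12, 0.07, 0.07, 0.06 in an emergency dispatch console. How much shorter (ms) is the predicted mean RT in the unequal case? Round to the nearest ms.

Equiprobable entropy H₀ = log₂ 6 = 2.5850 bits.
Skewed entropy H = −Σ pᵢ log₂ pᵢ = 2.0047 bits.
ΔRT = b·(H₀ − H) = 105 × 0.5802 = 60.92 ms.

61 ms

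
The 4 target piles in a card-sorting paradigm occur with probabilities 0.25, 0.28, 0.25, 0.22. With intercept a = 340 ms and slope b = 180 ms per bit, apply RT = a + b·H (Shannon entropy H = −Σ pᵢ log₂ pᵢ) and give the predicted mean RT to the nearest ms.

H = 0.25·log₂(1/0.25) + 0.28·log₂(1/0.28) + 0.25·log₂(1/0.25) + 0.22·log₂(1/0.22) = 1.9948 bits.
RT = 340 + 180 × 1.9948 = 699.06 ms.

699 ms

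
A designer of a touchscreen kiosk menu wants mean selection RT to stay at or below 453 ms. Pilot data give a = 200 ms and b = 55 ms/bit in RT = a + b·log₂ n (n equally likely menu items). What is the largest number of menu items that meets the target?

24

55·log₂ n ≤ 453 − 200 = 253, giving log₂ n ≤ 4.6000 and n ≤ 24.251. The largest whole number is 24.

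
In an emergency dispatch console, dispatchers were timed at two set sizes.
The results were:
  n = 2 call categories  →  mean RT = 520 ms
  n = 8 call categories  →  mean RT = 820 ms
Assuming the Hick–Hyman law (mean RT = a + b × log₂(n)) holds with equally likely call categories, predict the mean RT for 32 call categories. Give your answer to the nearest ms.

1120 ms

With log₂ n on the abscissa the relation is linear; from the two conditions:
  b = (820 − 520) / (log₂ 8 − log₂ 2) = 300 / (3 − 1) = 150 ms/bit
  a = 520 − 150 × 1 = 370 ms
Then RT(32) = 370 + 150 × log₂ 32 = 370 + 150 × 5 ≈ 1120.000 ms.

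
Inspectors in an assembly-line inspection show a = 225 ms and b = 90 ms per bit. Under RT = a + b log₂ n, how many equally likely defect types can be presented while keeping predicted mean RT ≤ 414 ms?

4

Set 225 + 90·log₂ n ≤ 414 → log₂ n ≤ (414 − 225)/90 = 2.1000.
So n ≤ 2^2.1000 = 4.287; the largest integer n is 4.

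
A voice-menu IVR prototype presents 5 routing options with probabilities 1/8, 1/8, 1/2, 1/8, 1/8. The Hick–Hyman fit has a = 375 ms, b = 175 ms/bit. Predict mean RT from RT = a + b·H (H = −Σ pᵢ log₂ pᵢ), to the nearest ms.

H = −Σ pᵢ log₂ pᵢ = 0.125·3 + 0.125·3 + 0.5·1 + 0.125·3 + 0.125·3 = 2.000 bits.
RT = 375 + 175 × 2.000 = 725.00 ms.

725 ms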